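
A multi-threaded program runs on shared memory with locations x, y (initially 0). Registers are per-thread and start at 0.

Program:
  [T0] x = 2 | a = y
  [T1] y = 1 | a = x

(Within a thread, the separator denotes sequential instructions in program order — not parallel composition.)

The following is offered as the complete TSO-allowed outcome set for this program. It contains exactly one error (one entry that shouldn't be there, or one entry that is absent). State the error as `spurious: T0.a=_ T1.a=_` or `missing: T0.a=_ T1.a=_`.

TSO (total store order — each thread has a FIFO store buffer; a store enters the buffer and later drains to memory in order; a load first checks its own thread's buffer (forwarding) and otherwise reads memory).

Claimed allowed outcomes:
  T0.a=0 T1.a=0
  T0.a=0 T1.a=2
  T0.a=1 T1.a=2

outcome vector order: (T0.a,T1.a)
TSO (4): 00; 02; 10; 12
TSO∖claimed = {10}

missing: T0.a=1 T1.a=0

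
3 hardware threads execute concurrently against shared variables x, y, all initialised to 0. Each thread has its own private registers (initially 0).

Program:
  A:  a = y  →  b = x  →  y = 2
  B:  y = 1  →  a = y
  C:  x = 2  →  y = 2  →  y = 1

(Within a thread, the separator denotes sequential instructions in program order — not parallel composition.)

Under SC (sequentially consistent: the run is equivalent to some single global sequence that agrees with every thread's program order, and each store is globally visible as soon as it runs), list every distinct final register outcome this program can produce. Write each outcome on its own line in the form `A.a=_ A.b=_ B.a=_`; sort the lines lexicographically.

A.a=0 A.b=0 B.a=1
A.a=0 A.b=0 B.a=2
A.a=0 A.b=2 B.a=1
A.a=0 A.b=2 B.a=2
A.a=1 A.b=0 B.a=1
A.a=1 A.b=0 B.a=2
A.a=1 A.b=2 B.a=1
A.a=1 A.b=2 B.a=2
A.a=2 A.b=2 B.a=1
A.a=2 A.b=2 B.a=2

outcome vector order: (A.a,A.b,B.a)
|SC outcomes| = 10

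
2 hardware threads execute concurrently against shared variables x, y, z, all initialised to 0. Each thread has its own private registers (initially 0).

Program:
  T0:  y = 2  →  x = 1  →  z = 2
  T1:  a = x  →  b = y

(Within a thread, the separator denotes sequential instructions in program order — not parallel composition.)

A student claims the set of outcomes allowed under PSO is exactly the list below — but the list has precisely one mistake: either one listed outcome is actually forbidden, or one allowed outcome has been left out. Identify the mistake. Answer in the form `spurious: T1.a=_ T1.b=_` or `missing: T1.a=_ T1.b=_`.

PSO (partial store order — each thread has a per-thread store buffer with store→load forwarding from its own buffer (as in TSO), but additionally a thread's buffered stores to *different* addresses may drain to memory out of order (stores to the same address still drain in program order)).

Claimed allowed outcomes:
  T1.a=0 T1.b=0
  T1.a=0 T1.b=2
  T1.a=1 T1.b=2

outcome vector order: (T1.a,T1.b)
[PSO] allowed = {0/0; 0/2; 1/0; 1/2}
PSO∖claimed = {1/0}

missing: T1.a=1 T1.b=0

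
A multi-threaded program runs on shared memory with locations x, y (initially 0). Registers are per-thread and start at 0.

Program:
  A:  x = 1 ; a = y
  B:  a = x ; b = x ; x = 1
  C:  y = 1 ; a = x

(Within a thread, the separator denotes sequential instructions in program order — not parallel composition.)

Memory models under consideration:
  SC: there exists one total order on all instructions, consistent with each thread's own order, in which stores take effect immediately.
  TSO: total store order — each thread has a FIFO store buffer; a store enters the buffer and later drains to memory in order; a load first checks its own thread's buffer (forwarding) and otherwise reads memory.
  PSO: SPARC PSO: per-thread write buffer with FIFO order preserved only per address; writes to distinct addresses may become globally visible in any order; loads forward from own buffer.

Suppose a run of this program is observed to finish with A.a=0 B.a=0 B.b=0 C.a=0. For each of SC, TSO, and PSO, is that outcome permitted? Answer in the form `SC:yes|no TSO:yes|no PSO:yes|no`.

outcome vector order: (A.a,B.a,B.b,C.a)
SC (9): <0 0 0 1>, <0 0 1 1>, <0 1 1 1>, <1 0 0 0>, <1 0 0 1>, <1 0 1 0>, <1 0 1 1>, <1 1 1 0>, <1 1 1 1>
TSO (12): <0 0 0 0>, <0 0 0 1>, <0 0 1 0>, <0 0 1 1>, <0 1 1 0>, <0 1 1 1>, <1 0 0 0>, <1 0 0 1>, <1 0 1 0>, <1 0 1 1>, <1 1 1 0>, <1 1 1 1>
PSO (12): <0 0 0 0>, <0 0 0 1>, <0 0 1 0>, <0 0 1 1>, <0 1 1 0>, <0 1 1 1>, <1 0 0 0>, <1 0 0 1>, <1 0 1 0>, <1 0 1 1>, <1 1 1 0>, <1 1 1 1>
target <0 0 0 0> ∈ {TSO,PSO}

SC:no TSO:yes PSO:yes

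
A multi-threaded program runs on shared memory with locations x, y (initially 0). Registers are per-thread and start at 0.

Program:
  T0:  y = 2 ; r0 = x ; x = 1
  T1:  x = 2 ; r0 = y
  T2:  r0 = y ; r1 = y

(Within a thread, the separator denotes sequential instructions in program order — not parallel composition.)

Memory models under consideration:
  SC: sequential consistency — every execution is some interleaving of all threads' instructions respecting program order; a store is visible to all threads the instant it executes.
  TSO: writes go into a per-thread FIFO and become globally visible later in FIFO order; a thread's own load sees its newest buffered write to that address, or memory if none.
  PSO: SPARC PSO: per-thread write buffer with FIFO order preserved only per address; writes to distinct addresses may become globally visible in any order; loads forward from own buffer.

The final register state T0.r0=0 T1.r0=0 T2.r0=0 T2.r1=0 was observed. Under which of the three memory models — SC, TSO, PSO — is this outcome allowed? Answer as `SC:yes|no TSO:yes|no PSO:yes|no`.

outcome vector order: (T0.r0,T1.r0,T2.r0,T2.r1)
SC (9): (0,2,0,0) (0,2,0,2) (0,2,2,2) (2,0,0,0) (2,0,0,2) (2,0,2,2) (2,2,0,0) (2,2,0,2) (2,2,2,2)
TSO (12): (0,0,0,0) (0,0,0,2) (0,0,2,2) (0,2,0,0) (0,2,0,2) (0,2,2,2) (2,0,0,0) (2,0,0,2) (2,0,2,2) (2,2,0,0) (2,2,0,2) (2,2,2,2)
PSO (12): (0,0,0,0) (0,0,0,2) (0,0,2,2) (0,2,0,0) (0,2,0,2) (0,2,2,2) (2,0,0,0) (2,0,0,2) (2,0,2,2) (2,2,0,0) (2,2,0,2) (2,2,2,2)
target (0,0,0,0) ∈ {TSO,PSO}

SC:no TSO:yes PSO:yes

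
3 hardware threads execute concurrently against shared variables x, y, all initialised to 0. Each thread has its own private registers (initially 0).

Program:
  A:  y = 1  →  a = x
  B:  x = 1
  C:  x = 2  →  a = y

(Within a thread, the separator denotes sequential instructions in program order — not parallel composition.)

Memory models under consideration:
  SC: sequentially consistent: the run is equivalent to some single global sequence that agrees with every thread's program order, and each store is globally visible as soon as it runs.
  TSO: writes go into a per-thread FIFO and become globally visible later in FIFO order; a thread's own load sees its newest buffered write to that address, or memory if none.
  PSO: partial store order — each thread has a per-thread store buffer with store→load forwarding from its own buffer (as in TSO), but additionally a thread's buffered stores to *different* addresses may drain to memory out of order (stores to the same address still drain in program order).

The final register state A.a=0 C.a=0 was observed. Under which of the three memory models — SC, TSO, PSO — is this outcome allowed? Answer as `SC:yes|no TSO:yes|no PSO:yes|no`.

outcome vector order: (A.a,C.a)
SC (5): (0,1), (1,0), (1,1), (2,0), (2,1)
TSO (6): (0,0), (0,1), (1,0), (1,1), (2,0), (2,1)
PSO (6): (0,0), (0,1), (1,0), (1,1), (2,0), (2,1)
target (0,0) ∈ {TSO,PSO}

SC:no TSO:yes PSO:yes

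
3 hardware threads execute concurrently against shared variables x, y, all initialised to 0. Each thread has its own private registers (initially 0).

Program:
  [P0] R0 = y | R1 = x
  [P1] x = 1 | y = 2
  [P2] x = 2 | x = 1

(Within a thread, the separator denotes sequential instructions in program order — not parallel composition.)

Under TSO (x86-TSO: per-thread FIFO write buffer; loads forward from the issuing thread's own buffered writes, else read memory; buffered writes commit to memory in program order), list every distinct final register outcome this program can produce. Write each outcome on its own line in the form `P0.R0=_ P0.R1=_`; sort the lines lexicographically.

outcome vector order: (P0.R0,P0.R1)
|TSO outcomes| = 5

P0.R0=0 P0.R1=0
P0.R0=0 P0.R1=1
P0.R0=0 P0.R1=2
P0.R0=2 P0.R1=1
P0.R0=2 P0.R1=2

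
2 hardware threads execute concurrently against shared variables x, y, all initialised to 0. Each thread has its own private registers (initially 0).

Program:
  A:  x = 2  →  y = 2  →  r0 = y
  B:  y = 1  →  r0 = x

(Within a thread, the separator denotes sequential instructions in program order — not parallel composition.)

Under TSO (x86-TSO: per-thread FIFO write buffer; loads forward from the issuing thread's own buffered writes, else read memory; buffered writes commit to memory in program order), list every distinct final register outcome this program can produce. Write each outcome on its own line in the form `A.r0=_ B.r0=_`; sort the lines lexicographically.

outcome vector order: (A.r0,B.r0)
|TSO outcomes| = 4

A.r0=1 B.r0=0
A.r0=1 B.r0=2
A.r0=2 B.r0=0
A.r0=2 B.r0=2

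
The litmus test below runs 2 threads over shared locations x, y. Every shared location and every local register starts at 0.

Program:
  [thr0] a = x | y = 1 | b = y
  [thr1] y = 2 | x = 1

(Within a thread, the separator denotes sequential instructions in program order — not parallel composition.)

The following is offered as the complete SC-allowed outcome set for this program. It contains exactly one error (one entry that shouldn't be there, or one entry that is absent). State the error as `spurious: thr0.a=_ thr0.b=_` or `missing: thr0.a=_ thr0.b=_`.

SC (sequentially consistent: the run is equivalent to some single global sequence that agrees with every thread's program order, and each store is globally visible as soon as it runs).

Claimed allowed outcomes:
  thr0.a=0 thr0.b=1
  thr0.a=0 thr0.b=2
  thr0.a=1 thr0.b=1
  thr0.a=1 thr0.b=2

outcome vector order: (thr0.a,thr0.b)
[SC] allowed = {<0 1>, <0 2>, <1 1>}
claimed∖SC = {<1 2>}

spurious: thr0.a=1 thr0.b=2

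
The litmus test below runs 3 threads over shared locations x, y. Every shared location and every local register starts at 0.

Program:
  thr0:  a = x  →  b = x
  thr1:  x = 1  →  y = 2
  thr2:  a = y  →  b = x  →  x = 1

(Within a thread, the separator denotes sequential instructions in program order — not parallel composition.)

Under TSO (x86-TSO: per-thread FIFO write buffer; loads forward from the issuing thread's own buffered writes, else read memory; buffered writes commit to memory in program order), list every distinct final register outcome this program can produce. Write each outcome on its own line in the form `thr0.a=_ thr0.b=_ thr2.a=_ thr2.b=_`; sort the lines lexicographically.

thr0.a=0 thr0.b=0 thr2.a=0 thr2.b=0
thr0.a=0 thr0.b=0 thr2.a=0 thr2.b=1
thr0.a=0 thr0.b=0 thr2.a=2 thr2.b=1
thr0.a=0 thr0.b=1 thr2.a=0 thr2.b=0
thr0.a=0 thr0.b=1 thr2.a=0 thr2.b=1
thr0.a=0 thr0.b=1 thr2.a=2 thr2.b=1
thr0.a=1 thr0.b=1 thr2.a=0 thr2.b=0
thr0.a=1 thr0.b=1 thr2.a=0 thr2.b=1
thr0.a=1 thr0.b=1 thr2.a=2 thr2.b=1

outcome vector order: (thr0.a,thr0.b,thr2.a,thr2.b)
|TSO outcomes| = 9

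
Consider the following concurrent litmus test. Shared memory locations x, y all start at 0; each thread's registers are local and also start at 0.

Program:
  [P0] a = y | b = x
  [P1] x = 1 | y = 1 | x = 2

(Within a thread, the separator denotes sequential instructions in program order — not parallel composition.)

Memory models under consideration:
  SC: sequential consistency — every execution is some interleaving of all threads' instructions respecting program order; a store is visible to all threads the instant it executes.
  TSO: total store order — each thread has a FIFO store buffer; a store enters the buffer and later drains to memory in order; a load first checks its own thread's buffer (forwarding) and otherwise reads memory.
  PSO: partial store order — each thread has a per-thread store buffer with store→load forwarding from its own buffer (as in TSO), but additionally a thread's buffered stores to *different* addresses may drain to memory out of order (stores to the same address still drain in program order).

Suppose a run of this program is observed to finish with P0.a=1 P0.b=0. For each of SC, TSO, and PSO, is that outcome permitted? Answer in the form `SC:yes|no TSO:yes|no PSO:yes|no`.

outcome vector order: (P0.a,P0.b)
SC: 5 outcomes — {0/0 0/1 0/2 1/1 1/2}
TSO: 5 outcomes — {0/0 0/1 0/2 1/1 1/2}
PSO: 6 outcomes — {0/0 0/1 0/2 1/0 1/1 1/2}
target 1/0 ∈ {PSO}

SC:no TSO:no PSO:yes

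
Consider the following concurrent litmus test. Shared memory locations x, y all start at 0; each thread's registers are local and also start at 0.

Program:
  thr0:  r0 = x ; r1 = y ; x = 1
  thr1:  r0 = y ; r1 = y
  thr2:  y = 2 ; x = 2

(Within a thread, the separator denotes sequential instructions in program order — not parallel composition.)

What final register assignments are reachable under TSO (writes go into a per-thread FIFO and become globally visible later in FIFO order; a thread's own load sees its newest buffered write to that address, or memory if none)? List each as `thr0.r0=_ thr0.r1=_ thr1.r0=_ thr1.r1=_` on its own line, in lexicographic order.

outcome vector order: (thr0.r0,thr0.r1,thr1.r0,thr1.r1)
|TSO outcomes| = 9

thr0.r0=0 thr0.r1=0 thr1.r0=0 thr1.r1=0
thr0.r0=0 thr0.r1=0 thr1.r0=0 thr1.r1=2
thr0.r0=0 thr0.r1=0 thr1.r0=2 thr1.r1=2
thr0.r0=0 thr0.r1=2 thr1.r0=0 thr1.r1=0
thr0.r0=0 thr0.r1=2 thr1.r0=0 thr1.r1=2
thr0.r0=0 thr0.r1=2 thr1.r0=2 thr1.r1=2
thr0.r0=2 thr0.r1=2 thr1.r0=0 thr1.r1=0
thr0.r0=2 thr0.r1=2 thr1.r0=0 thr1.r1=2
thr0.r0=2 thr0.r1=2 thr1.r0=2 thr1.r1=2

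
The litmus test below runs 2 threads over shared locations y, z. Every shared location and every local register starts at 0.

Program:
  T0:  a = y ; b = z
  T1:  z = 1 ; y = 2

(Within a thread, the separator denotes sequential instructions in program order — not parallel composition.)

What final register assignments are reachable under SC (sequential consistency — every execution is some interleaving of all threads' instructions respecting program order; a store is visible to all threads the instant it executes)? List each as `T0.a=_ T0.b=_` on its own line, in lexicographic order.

outcome vector order: (T0.a,T0.b)
|SC outcomes| = 3

T0.a=0 T0.b=0
T0.a=0 T0.b=1
T0.a=2 T0.b=1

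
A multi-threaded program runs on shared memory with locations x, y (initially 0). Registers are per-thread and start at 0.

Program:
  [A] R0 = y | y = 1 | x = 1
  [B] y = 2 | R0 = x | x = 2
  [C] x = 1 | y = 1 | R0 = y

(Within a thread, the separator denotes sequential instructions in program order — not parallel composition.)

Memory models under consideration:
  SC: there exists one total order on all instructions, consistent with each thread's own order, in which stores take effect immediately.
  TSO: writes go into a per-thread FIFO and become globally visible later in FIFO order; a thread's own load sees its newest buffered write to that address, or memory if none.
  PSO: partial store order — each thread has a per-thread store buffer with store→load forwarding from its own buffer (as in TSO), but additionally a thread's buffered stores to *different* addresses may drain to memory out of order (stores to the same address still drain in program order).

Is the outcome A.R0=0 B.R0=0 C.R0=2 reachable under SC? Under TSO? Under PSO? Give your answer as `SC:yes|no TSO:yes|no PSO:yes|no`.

SC:no TSO:yes PSO:yes

outcome vector order: (A.R0,B.R0,C.R0)
under SC → <0 0 1>; <0 1 1>; <0 1 2>; <1 0 1>; <1 1 1>; <1 1 2>; <2 0 1>; <2 1 1>; <2 1 2>
under TSO → <0 0 1>; <0 0 2>; <0 1 1>; <0 1 2>; <1 0 1>; <1 0 2>; <1 1 1>; <1 1 2>; <2 0 1>; <2 0 2>; <2 1 1>; <2 1 2>
under PSO → <0 0 1>; <0 0 2>; <0 1 1>; <0 1 2>; <1 0 1>; <1 0 2>; <1 1 1>; <1 1 2>; <2 0 1>; <2 0 2>; <2 1 1>; <2 1 2>
target <0 0 2> ∈ {TSO,PSO}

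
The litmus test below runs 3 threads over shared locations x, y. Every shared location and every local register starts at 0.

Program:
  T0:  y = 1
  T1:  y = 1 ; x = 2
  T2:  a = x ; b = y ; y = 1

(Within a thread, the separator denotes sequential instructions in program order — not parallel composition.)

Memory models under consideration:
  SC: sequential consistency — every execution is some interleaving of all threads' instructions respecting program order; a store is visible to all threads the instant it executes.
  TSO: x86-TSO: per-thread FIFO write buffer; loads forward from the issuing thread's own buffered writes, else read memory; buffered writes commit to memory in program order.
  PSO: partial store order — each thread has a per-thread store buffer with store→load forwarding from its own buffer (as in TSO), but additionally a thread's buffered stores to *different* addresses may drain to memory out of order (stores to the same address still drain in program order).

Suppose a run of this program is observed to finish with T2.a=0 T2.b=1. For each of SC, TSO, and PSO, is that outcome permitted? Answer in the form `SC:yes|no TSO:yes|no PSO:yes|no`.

SC:yes TSO:yes PSO:yes

outcome vector order: (T2.a,T2.b)
under SC → 0/0; 0/1; 2/1
under TSO → 0/0; 0/1; 2/1
under PSO → 0/0; 0/1; 2/0; 2/1
target 0/1 ∈ {SC,TSO,PSO}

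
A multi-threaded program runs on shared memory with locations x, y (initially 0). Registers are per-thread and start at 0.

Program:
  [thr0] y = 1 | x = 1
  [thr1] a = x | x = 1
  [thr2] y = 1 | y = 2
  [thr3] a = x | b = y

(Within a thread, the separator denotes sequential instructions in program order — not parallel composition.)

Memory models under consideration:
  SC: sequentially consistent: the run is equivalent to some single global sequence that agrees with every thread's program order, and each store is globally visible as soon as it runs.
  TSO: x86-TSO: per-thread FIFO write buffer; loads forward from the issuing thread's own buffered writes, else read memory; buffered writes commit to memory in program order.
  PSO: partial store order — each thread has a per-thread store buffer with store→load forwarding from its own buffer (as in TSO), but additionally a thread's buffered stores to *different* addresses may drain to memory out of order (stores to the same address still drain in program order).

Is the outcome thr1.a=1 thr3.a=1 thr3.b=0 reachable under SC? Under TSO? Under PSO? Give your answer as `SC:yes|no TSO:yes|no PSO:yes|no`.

SC:no TSO:no PSO:yes

outcome vector order: (thr1.a,thr3.a,thr3.b)
SC: 11 outcomes — {<0 0 0>, <0 0 1>, <0 0 2>, <0 1 0>, <0 1 1>, <0 1 2>, <1 0 0>, <1 0 1>, <1 0 2>, <1 1 1>, <1 1 2>}
TSO: 11 outcomes — {<0 0 0>, <0 0 1>, <0 0 2>, <0 1 0>, <0 1 1>, <0 1 2>, <1 0 0>, <1 0 1>, <1 0 2>, <1 1 1>, <1 1 2>}
PSO: 12 outcomes — {<0 0 0>, <0 0 1>, <0 0 2>, <0 1 0>, <0 1 1>, <0 1 2>, <1 0 0>, <1 0 1>, <1 0 2>, <1 1 0>, <1 1 1>, <1 1 2>}
target <1 1 0> ∈ {PSO}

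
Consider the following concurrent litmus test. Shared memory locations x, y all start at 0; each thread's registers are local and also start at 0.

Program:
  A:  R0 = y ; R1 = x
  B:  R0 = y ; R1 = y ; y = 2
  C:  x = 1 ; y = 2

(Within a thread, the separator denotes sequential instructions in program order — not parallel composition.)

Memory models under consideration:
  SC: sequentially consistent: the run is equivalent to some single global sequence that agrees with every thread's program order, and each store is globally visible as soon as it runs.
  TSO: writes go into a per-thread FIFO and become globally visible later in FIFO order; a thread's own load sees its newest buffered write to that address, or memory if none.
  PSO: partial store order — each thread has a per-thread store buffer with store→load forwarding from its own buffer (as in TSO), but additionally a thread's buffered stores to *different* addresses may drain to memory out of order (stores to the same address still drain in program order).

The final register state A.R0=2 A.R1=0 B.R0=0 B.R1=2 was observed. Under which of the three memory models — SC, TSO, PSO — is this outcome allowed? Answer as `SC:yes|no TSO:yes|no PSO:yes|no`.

SC:no TSO:no PSO:yes

outcome vector order: (A.R0,A.R1,B.R0,B.R1)
SC (10): (0,0,0,0); (0,0,0,2); (0,0,2,2); (0,1,0,0); (0,1,0,2); (0,1,2,2); (2,0,0,0); (2,1,0,0); (2,1,0,2); (2,1,2,2)
TSO (10): (0,0,0,0); (0,0,0,2); (0,0,2,2); (0,1,0,0); (0,1,0,2); (0,1,2,2); (2,0,0,0); (2,1,0,0); (2,1,0,2); (2,1,2,2)
PSO (12): (0,0,0,0); (0,0,0,2); (0,0,2,2); (0,1,0,0); (0,1,0,2); (0,1,2,2); (2,0,0,0); (2,0,0,2); (2,0,2,2); (2,1,0,0); (2,1,0,2); (2,1,2,2)
target (2,0,0,2) ∈ {PSO}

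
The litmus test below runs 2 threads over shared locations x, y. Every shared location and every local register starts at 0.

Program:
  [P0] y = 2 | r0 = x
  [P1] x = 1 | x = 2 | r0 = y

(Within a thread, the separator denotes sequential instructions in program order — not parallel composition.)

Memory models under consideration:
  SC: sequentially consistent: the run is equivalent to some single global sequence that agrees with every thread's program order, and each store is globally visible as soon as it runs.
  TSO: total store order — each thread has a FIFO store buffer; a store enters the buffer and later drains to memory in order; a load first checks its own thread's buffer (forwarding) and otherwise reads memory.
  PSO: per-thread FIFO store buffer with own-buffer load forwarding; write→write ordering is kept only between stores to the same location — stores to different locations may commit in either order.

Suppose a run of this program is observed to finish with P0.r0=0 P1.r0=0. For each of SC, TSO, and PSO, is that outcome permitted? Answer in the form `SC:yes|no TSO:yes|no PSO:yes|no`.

SC:no TSO:yes PSO:yes

outcome vector order: (P0.r0,P1.r0)
[SC] allowed = {0/2; 1/2; 2/0; 2/2}
[TSO] allowed = {0/0; 0/2; 1/0; 1/2; 2/0; 2/2}
[PSO] allowed = {0/0; 0/2; 1/0; 1/2; 2/0; 2/2}
target 0/0 ∈ {TSO,PSO}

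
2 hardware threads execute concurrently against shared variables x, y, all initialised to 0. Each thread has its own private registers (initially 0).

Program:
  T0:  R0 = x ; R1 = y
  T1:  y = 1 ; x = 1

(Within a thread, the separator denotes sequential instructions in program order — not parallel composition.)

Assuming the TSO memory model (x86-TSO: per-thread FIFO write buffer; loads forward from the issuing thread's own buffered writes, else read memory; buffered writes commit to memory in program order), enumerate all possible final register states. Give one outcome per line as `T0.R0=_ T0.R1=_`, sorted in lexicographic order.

outcome vector order: (T0.R0,T0.R1)
|TSO outcomes| = 3

T0.R0=0 T0.R1=0
T0.R0=0 T0.R1=1
T0.R0=1 T0.R1=1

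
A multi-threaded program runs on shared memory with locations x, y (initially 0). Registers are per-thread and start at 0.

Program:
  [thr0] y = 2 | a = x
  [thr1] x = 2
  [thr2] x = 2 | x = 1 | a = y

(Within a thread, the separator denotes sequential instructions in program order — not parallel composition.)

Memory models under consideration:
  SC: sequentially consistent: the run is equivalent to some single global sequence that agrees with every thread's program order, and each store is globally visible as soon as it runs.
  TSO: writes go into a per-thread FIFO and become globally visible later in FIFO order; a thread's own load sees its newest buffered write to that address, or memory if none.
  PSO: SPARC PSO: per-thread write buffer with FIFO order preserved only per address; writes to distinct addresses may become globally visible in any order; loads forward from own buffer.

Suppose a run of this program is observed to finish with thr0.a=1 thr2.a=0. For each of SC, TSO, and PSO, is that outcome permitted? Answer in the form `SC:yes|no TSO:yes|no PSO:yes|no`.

SC:yes TSO:yes PSO:yes

outcome vector order: (thr0.a,thr2.a)
SC (5): <0 2>; <1 0>; <1 2>; <2 0>; <2 2>
TSO (6): <0 0>; <0 2>; <1 0>; <1 2>; <2 0>; <2 2>
PSO (6): <0 0>; <0 2>; <1 0>; <1 2>; <2 0>; <2 2>
target <1 0> ∈ {SC,TSO,PSO}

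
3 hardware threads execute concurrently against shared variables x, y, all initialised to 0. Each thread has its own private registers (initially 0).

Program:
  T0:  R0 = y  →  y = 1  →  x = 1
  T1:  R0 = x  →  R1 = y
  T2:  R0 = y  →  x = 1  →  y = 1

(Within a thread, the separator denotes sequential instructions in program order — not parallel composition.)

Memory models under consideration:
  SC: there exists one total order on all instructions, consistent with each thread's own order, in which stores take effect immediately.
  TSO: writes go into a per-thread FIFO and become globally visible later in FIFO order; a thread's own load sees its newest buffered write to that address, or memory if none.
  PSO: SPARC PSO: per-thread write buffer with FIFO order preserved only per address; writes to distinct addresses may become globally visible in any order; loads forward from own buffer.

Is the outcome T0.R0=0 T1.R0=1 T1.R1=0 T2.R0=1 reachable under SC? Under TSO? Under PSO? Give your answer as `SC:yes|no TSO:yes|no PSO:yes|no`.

SC:no TSO:no PSO:yes

outcome vector order: (T0.R0,T1.R0,T1.R1,T2.R0)
SC: 11 outcomes — {0/0/0/0; 0/0/0/1; 0/0/1/0; 0/0/1/1; 0/1/0/0; 0/1/1/0; 0/1/1/1; 1/0/0/0; 1/0/1/0; 1/1/0/0; 1/1/1/0}
TSO: 11 outcomes — {0/0/0/0; 0/0/0/1; 0/0/1/0; 0/0/1/1; 0/1/0/0; 0/1/1/0; 0/1/1/1; 1/0/0/0; 1/0/1/0; 1/1/0/0; 1/1/1/0}
PSO: 12 outcomes — {0/0/0/0; 0/0/0/1; 0/0/1/0; 0/0/1/1; 0/1/0/0; 0/1/0/1; 0/1/1/0; 0/1/1/1; 1/0/0/0; 1/0/1/0; 1/1/0/0; 1/1/1/0}
target 0/1/0/1 ∈ {PSO}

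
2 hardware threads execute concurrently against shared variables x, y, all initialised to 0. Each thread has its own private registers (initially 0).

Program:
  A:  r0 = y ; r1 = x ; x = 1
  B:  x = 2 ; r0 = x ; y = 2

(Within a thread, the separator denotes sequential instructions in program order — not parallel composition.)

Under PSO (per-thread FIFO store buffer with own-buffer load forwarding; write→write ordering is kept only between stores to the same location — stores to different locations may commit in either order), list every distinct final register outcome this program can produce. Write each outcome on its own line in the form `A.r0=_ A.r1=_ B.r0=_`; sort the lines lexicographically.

A.r0=0 A.r1=0 B.r0=1
A.r0=0 A.r1=0 B.r0=2
A.r0=0 A.r1=2 B.r0=1
A.r0=0 A.r1=2 B.r0=2
A.r0=2 A.r1=0 B.r0=2
A.r0=2 A.r1=2 B.r0=2

outcome vector order: (A.r0,A.r1,B.r0)
|PSO outcomes| = 6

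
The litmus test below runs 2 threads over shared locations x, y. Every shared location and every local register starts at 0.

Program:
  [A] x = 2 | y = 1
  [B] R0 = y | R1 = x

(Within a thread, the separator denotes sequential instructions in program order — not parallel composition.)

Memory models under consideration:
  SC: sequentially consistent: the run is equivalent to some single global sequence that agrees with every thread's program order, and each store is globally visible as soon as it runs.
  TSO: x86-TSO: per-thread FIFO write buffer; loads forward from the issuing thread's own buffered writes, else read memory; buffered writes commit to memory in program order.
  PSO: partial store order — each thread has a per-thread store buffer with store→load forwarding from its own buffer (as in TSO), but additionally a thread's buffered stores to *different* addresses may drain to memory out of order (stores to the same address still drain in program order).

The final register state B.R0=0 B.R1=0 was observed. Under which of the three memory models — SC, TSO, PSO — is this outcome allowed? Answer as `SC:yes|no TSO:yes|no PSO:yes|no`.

outcome vector order: (B.R0,B.R1)
SC (3): (0,0), (0,2), (1,2)
TSO (3): (0,0), (0,2), (1,2)
PSO (4): (0,0), (0,2), (1,0), (1,2)
target (0,0) ∈ {SC,TSO,PSO}

SC:yes TSO:yes PSO:yes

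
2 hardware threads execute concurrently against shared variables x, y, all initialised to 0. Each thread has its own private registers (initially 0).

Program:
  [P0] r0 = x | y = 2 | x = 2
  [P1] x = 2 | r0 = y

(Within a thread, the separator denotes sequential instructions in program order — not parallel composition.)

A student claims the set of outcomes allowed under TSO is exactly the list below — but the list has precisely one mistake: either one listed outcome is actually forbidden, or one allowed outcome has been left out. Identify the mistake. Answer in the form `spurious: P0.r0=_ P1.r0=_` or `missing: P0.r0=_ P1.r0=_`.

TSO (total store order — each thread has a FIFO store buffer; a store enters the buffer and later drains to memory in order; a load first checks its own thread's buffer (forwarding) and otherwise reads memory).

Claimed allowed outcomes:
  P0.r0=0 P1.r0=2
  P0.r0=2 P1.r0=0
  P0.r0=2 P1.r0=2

missing: P0.r0=0 P1.r0=0

outcome vector order: (P0.r0,P1.r0)
[TSO] allowed = {<0 0> <0 2> <2 0> <2 2>}
TSO∖claimed = {<0 0>}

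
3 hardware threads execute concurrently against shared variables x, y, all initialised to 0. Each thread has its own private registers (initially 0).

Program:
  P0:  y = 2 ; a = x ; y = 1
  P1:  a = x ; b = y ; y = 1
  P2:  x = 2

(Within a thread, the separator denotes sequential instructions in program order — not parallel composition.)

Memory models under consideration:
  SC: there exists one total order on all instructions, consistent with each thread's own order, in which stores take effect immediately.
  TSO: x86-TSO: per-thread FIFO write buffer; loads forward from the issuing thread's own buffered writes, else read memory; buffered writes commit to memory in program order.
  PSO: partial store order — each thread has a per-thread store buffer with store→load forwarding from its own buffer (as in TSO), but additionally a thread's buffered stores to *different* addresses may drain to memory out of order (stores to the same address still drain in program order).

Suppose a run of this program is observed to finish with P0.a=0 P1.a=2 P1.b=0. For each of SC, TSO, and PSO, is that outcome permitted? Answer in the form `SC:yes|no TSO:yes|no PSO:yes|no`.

SC:no TSO:yes PSO:yes

outcome vector order: (P0.a,P1.a,P1.b)
under SC → 000, 001, 002, 021, 022, 200, 201, 202, 220, 221, 222
under TSO → 000, 001, 002, 020, 021, 022, 200, 201, 202, 220, 221, 222
under PSO → 000, 001, 002, 020, 021, 022, 200, 201, 202, 220, 221, 222
target 020 ∈ {TSO,PSO}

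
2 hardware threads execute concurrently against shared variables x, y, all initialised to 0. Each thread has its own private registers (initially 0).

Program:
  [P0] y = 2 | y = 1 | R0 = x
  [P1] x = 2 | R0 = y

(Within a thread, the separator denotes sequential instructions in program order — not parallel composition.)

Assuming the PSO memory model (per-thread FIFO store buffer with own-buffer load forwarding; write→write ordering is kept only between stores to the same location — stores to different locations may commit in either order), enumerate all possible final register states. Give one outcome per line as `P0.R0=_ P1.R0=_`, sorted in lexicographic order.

outcome vector order: (P0.R0,P1.R0)
|PSO outcomes| = 6

P0.R0=0 P1.R0=0
P0.R0=0 P1.R0=1
P0.R0=0 P1.R0=2
P0.R0=2 P1.R0=0
P0.R0=2 P1.R0=1
P0.R0=2 P1.R0=2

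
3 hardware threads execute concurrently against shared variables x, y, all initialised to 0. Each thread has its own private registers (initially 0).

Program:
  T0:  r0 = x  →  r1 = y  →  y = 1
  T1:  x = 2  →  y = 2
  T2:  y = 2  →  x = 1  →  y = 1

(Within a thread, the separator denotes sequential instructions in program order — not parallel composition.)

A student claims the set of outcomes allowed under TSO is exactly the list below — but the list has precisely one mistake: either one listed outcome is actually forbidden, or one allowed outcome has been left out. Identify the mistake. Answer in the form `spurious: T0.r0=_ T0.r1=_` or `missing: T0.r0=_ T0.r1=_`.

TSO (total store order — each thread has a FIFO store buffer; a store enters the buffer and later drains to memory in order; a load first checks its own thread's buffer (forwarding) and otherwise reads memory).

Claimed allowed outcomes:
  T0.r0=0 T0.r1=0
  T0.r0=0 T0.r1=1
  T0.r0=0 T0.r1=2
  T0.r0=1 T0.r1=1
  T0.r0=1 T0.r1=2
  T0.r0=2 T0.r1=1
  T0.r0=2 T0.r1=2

missing: T0.r0=2 T0.r1=0

outcome vector order: (T0.r0,T0.r1)
[TSO] allowed = {00 01 02 11 12 20 21 22}
TSO∖claimed = {20}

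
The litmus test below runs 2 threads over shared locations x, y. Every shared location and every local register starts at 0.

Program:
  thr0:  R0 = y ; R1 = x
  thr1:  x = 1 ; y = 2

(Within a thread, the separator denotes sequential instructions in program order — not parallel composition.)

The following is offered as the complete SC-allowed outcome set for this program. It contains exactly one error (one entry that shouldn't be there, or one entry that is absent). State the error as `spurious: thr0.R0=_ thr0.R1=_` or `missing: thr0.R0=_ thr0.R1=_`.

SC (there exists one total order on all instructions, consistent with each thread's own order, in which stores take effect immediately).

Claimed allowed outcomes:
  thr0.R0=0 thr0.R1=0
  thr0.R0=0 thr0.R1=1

outcome vector order: (thr0.R0,thr0.R1)
[SC] allowed = {<0 0>; <0 1>; <2 1>}
SC∖claimed = {<2 1>}

missing: thr0.R0=2 thr0.R1=1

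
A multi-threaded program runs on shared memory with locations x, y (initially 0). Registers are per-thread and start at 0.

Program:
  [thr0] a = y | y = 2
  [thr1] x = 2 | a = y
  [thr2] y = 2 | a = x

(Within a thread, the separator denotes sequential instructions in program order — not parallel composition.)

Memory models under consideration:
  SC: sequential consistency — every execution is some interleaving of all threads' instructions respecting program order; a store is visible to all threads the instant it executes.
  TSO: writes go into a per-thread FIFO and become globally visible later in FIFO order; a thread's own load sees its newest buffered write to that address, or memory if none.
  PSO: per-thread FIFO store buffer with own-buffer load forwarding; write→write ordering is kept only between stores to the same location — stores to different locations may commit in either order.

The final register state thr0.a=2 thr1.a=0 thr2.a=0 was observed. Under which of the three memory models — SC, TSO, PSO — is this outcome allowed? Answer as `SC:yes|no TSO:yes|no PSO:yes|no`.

SC:no TSO:yes PSO:yes

outcome vector order: (thr0.a,thr1.a,thr2.a)
SC (6): 002, 020, 022, 202, 220, 222
TSO (8): 000, 002, 020, 022, 200, 202, 220, 222
PSO (8): 000, 002, 020, 022, 200, 202, 220, 222
target 200 ∈ {TSO,PSO}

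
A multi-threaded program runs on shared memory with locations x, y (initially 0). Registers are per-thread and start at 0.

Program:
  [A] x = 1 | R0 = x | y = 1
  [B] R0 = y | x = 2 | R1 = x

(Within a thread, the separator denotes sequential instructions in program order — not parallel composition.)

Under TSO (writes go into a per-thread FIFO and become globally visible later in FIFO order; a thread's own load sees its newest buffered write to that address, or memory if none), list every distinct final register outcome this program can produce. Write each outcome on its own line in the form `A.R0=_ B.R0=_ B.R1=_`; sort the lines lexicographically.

A.R0=1 B.R0=0 B.R1=1
A.R0=1 B.R0=0 B.R1=2
A.R0=1 B.R0=1 B.R1=2
A.R0=2 B.R0=0 B.R1=2

outcome vector order: (A.R0,B.R0,B.R1)
|TSO outcomes| = 4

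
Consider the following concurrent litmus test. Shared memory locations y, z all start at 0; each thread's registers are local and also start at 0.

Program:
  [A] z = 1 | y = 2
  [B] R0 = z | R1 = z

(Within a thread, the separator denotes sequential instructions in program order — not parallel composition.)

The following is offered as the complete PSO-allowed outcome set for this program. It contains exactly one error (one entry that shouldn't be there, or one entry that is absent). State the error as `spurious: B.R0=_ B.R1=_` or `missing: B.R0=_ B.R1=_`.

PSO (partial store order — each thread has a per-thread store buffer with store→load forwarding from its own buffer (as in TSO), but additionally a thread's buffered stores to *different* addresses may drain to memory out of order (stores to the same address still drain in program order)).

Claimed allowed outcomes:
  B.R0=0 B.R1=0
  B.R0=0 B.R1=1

missing: B.R0=1 B.R1=1

outcome vector order: (B.R0,B.R1)
[PSO] allowed = {0/0 0/1 1/1}
PSO∖claimed = {1/1}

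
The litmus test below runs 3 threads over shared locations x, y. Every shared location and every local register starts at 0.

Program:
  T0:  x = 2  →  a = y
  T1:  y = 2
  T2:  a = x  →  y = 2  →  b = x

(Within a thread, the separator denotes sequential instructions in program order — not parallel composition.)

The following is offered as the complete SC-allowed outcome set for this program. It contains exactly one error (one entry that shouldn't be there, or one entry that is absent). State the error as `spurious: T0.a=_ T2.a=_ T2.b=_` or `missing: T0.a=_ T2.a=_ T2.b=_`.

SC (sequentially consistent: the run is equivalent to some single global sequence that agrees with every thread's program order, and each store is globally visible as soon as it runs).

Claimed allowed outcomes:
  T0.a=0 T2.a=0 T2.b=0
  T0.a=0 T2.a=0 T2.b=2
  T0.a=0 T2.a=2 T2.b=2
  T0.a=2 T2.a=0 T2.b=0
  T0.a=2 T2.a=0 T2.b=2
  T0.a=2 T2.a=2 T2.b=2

outcome vector order: (T0.a,T2.a,T2.b)
SC: 5 outcomes — {(0,0,2), (0,2,2), (2,0,0), (2,0,2), (2,2,2)}
claimed∖SC = {(0,0,0)}

spurious: T0.a=0 T2.a=0 T2.b=0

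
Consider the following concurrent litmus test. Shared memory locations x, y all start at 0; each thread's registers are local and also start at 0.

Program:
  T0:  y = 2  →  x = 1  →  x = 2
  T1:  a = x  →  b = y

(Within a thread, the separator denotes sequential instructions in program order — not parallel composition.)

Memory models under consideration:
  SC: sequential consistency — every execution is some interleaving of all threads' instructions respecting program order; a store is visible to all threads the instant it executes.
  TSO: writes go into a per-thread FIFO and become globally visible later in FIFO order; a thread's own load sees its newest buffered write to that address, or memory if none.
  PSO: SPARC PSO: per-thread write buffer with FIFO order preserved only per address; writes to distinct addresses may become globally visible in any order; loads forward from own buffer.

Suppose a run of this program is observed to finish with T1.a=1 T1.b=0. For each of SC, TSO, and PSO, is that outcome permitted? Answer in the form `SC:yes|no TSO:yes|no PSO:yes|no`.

SC:no TSO:no PSO:yes

outcome vector order: (T1.a,T1.b)
[SC] allowed = {<0 0> <0 2> <1 2> <2 2>}
[TSO] allowed = {<0 0> <0 2> <1 2> <2 2>}
[PSO] allowed = {<0 0> <0 2> <1 0> <1 2> <2 0> <2 2>}
target <1 0> ∈ {PSO}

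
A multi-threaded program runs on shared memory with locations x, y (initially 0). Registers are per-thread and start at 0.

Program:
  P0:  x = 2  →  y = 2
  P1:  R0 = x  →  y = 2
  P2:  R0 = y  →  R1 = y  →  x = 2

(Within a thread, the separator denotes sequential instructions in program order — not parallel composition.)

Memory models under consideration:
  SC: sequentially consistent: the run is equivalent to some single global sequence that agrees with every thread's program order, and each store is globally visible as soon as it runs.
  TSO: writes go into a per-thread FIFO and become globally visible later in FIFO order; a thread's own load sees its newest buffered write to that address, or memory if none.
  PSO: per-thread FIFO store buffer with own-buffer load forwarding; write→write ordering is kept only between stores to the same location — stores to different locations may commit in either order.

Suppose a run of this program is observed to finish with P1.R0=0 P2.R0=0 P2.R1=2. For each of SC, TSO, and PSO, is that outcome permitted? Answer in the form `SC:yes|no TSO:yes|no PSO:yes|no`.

SC:yes TSO:yes PSO:yes

outcome vector order: (P1.R0,P2.R0,P2.R1)
SC (6): <0 0 0>, <0 0 2>, <0 2 2>, <2 0 0>, <2 0 2>, <2 2 2>
TSO (6): <0 0 0>, <0 0 2>, <0 2 2>, <2 0 0>, <2 0 2>, <2 2 2>
PSO (6): <0 0 0>, <0 0 2>, <0 2 2>, <2 0 0>, <2 0 2>, <2 2 2>
target <0 0 2> ∈ {SC,TSO,PSO}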